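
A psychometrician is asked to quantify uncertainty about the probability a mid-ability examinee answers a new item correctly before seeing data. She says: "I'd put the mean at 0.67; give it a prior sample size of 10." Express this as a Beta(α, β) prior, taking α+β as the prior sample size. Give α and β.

Under the effective-sample-size interpretation, Beta(α, β) has prior mean α/(α+β) and prior sample size α+β.
So α+β = 10 and α/(α+β) = 0.67, giving α = 0.67·10 = 6.7 and β = 10 − 6.7 = 3.3.

α = 6.7, β = 3.3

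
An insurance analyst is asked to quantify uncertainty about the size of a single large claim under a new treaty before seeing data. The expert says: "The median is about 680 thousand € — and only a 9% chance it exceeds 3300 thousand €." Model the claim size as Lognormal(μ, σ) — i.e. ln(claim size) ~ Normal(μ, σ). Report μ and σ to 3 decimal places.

If T ~ Lognormal(μ,σ) then ln T ~ Normal(μ,σ), so the p-quantile of ln T is μ + z_p·σ.
ln(680) = 6.522 and ln(3300) = 8.102; z_{0.5} = 0, z_{0.91} = 1.341.
σ = (8.102 − 6.522)/(1.341 − (0)) = 1.178.
μ = 6.522 − (0)·1.178 = 6.522.

μ ≈ 6.522, σ ≈ 1.178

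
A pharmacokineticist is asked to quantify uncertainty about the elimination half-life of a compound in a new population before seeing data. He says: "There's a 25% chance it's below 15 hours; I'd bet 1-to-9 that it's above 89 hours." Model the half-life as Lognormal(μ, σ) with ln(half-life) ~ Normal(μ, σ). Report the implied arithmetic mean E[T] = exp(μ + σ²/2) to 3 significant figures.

E[T] ≈ 41.9 hours

If T ~ Lognormal(μ,σ) then ln T ~ Normal(μ,σ), so the p-quantile of ln T is μ + z_p·σ.
ln(15) = 2.708 and ln(89) = 4.489; z_{0.25} = -0.6745, z_{0.9} = 1.282.
σ = (4.489 − 2.708)/(1.282 − (-0.6745)) = 0.910.
μ = 2.708 − (-0.6745)·0.910 = 3.322.
E[T] = exp(μ + σ²/2) = exp(3.322 + 0.4143) = 41.9 hours.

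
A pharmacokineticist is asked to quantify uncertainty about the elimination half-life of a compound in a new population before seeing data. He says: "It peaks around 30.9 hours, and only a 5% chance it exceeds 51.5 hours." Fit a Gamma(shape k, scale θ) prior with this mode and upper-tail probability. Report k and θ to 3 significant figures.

Gamma(k,θ) with k>1 has mode (k−1)θ, so θ = 30.9/(k−1).
Need P(X < 51.5) = 0.95 with θ tied to k this way. Start at k = 2, θ = 30.9: P(X<51.5) ≈ 0.496.
Too low — raise k to concentrate. Iterating converges to k ≈ 11.7.
Then θ = 30.9/(11.7−1) ≈ 2.89.

k ≈ 11.7, θ ≈ 2.89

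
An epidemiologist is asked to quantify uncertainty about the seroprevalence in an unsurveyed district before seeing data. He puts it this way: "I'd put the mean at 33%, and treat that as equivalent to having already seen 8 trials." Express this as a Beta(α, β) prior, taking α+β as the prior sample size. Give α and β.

α = 2.64, β = 5.36

Under the effective-sample-size interpretation, Beta(α, β) has prior mean α/(α+β) and prior sample size α+β.
So α+β = 8 and α/(α+β) = 0.33, giving α = 0.33·8 = 2.64 and β = 8 − 2.64 = 5.36.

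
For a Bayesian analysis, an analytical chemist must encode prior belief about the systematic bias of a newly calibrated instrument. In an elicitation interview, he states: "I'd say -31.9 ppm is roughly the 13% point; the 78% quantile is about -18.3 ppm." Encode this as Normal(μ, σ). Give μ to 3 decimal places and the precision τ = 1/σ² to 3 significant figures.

For Normal(μ,σ), the p-quantile is μ + z_p·σ. Here z_{0.13} = -1.126, z_{0.78} = 0.7722.
So -31.9 = μ − 1.126σ and -18.3 = μ + 0.7722σ.
Subtracting: σ = (-18.3 − -31.9)/(0.7722 − (-1.126)) = 7.163.
Then μ = -31.9 − (-1.126)·7.163 = -23.831.
Precision τ = 1/σ² = 1/7.163² = 0.0195.

μ = -23.831, τ = 0.0195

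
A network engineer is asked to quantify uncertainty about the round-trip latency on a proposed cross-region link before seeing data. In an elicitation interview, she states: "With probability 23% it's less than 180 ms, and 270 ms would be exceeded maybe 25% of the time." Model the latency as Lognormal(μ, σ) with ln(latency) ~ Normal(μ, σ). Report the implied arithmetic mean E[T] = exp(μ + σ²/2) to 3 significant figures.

If T ~ Lognormal(μ,σ) then ln T ~ Normal(μ,σ), so the p-quantile of ln T is μ + z_p·σ.
ln(180) = 5.193 and ln(270) = 5.598; z_{0.23} = -0.7388, z_{0.75} = 0.6745.
σ = (5.598 − 5.193)/(0.6745 − (-0.7388)) = 0.287.
μ = 5.193 − (-0.7388)·0.287 = 5.405.
E[T] = exp(μ + σ²/2) = exp(5.405 + 0.0412) = 232 ms.

E[T] ≈ 232 ms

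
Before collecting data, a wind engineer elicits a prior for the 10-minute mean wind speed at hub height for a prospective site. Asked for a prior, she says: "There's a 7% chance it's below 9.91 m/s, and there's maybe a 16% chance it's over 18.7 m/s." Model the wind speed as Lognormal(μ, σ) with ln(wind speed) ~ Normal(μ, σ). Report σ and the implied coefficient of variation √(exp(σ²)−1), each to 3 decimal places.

σ ≈ 0.257, CV ≈ 0.261

If T ~ Lognormal(μ,σ) then ln T ~ Normal(μ,σ), so the p-quantile of ln T is μ + z_p·σ.
ln(9.91) = 2.294 and ln(18.7) = 2.929; z_{0.07} = -1.476, z_{0.84} = 0.9945.
σ = (2.929 − 2.294)/(0.9945 − (-1.476)) = 0.257.
μ = 2.294 − (-1.476)·0.257 = 2.673.
CV = √(exp(σ²)−1) = √(exp(0.0661)−1) = 0.261.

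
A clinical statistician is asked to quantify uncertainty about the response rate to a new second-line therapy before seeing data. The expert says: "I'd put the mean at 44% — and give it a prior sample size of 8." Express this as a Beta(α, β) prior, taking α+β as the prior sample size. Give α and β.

Under the effective-sample-size interpretation, Beta(α, β) has prior mean α/(α+β) and prior sample size α+β.
So α+β = 8 and α/(α+β) = 0.44, giving α = 0.44·8 = 3.52 and β = 8 − 3.52 = 4.48.

α = 3.52, β = 4.48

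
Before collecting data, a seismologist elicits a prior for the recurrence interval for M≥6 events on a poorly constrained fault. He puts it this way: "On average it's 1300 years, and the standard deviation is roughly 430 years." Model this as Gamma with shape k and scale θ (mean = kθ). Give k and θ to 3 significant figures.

k ≈ 9.14, θ ≈ 142

For Gamma(k, scale θ): mean = kθ, variance = kθ², so CV = 1/√k.
CV = SD/mean = 430/1300 = 0.3308, hence k = 1/CV² = 9.14.
Then θ = mean/k = 1300/9.14 = 142.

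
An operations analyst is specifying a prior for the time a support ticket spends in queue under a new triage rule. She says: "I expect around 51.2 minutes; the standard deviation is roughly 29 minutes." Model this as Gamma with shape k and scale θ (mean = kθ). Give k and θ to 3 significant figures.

k ≈ 3.12, θ ≈ 16.4

For Gamma(k, scale θ): mean = kθ, variance = kθ², so CV = 1/√k.
CV = SD/mean = 29/51.2 = 0.5664, hence k = 1/CV² = 3.12.
Then θ = mean/k = 51.2/3.12 = 16.4.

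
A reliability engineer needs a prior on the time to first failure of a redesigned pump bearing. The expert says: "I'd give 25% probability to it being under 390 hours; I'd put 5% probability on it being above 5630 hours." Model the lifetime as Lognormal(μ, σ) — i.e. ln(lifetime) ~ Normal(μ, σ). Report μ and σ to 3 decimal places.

μ ≈ 6.743, σ ≈ 1.151

If T ~ Lognormal(μ,σ) then ln T ~ Normal(μ,σ), so the p-quantile of ln T is μ + z_p·σ.
ln(390) = 5.966 and ln(5630) = 8.636; z_{0.25} = -0.6745, z_{0.95} = 1.645.
σ = (8.636 − 5.966)/(1.645 − (-0.6745)) = 1.151.
μ = 5.966 − (-0.6745)·1.151 = 6.743.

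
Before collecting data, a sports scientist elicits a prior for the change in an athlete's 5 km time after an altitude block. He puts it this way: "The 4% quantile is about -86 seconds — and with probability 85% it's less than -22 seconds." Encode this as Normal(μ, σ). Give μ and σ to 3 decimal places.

μ = -45.799, σ = 22.963

For Normal(μ,σ), the p-quantile is μ + z_p·σ. Here z_{0.04} = -1.751, z_{0.85} = 1.036.
So -86 = μ − 1.751σ and -22 = μ + 1.036σ.
Subtracting: σ = (-22 − -86)/(1.036 − (-1.751)) = 22.963.
Then μ = -86 − (-1.751)·22.963 = -45.799.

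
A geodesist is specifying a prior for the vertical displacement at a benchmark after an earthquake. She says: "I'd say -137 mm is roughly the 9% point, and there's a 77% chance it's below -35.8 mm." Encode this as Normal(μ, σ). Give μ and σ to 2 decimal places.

μ = -71.75, σ = 48.66

For Normal(μ,σ), the p-quantile is μ + z_p·σ. Here z_{0.09} = -1.341, z_{0.77} = 0.7388.
So -137 = μ − 1.341σ and -35.8 = μ + 0.7388σ.
Subtracting: σ = (-35.8 − -137)/(0.7388 − (-1.341)) = 48.66.
Then μ = -137 − (-1.341)·48.66 = -71.75.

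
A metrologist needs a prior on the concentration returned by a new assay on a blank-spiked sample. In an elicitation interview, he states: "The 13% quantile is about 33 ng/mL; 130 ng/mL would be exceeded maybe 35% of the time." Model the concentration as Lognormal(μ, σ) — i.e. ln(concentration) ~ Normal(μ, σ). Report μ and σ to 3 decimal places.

If T ~ Lognormal(μ,σ) then ln T ~ Normal(μ,σ), so the p-quantile of ln T is μ + z_p·σ.
ln(33) = 3.497 and ln(130) = 4.868; z_{0.13} = -1.126, z_{0.65} = 0.3853.
σ = (4.868 − 3.497)/(0.3853 − (-1.126)) = 0.907.
μ = 3.497 − (-1.126)·0.907 = 4.518.

μ ≈ 4.518, σ ≈ 0.907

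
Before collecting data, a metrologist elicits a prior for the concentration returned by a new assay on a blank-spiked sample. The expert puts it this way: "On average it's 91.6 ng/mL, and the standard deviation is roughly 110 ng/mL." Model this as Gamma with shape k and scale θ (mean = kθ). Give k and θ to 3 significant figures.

For Gamma(k, scale θ): mean = kθ, variance = kθ², so CV = 1/√k.
CV = SD/mean = 110/91.6 = 1.201, hence k = 1/CV² = 0.693.
Then θ = mean/k = 91.6/0.693 = 132.

k ≈ 0.693, θ ≈ 132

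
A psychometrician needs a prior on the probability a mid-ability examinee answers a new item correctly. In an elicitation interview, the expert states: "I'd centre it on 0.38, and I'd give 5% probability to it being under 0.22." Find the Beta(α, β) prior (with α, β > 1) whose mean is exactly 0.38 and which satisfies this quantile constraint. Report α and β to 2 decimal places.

α ≈ 8.40, β ≈ 13.70

With mean 0.38 fixed, write α = 0.38s, β = 0.62s where s = α+β.
Need P(θ < 0.22) = 0.05 under Beta(0.38s, 0.62s). Normal approximation: (q−m)/√(m(1−m)/s) ≈ z_{0.05} = -1.64, so s ≈ 0.38·0.62·(-1.64)²/(0.22−0.38)² = 24.9.
At s = 24.9: P(θ<0.22) ≈ 0.040. Adjusting to match 0.05 gives s ≈ 22.09.
So α = 0.38·22.09 ≈ 8.40, β = 0.62·22.09 ≈ 13.70.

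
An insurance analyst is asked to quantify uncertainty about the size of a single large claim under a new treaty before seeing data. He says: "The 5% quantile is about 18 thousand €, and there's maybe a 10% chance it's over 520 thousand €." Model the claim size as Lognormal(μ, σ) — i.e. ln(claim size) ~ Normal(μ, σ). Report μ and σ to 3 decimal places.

μ ≈ 4.781, σ ≈ 1.149

If T ~ Lognormal(μ,σ) then ln T ~ Normal(μ,σ), so the p-quantile of ln T is μ + z_p·σ.
ln(18) = 2.89 and ln(520) = 6.254; z_{0.05} = -1.645, z_{0.9} = 1.282.
σ = (6.254 − 2.89)/(1.282 − (-1.645)) = 1.149.
μ = 2.89 − (-1.645)·1.149 = 4.781.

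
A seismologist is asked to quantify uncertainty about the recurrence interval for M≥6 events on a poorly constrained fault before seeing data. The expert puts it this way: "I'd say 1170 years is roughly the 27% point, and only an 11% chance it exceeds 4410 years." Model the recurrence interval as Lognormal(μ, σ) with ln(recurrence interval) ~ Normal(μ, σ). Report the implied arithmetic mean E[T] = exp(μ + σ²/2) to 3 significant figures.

E[T] ≈ 2360 years

If T ~ Lognormal(μ,σ) then ln T ~ Normal(μ,σ), so the p-quantile of ln T is μ + z_p·σ.
ln(1170) = 7.065 and ln(4410) = 8.392; z_{0.27} = -0.6128, z_{0.89} = 1.227.
σ = (8.392 − 7.065)/(1.227 − (-0.6128)) = 0.721.
μ = 7.065 − (-0.6128)·0.721 = 7.507.
E[T] = exp(μ + σ²/2) = exp(7.507 + 0.2602) = 2360 years.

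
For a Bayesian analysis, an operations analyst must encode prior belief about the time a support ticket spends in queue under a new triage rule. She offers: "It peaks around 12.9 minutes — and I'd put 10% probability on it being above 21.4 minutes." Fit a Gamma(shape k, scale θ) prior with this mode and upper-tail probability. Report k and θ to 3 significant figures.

k ≈ 8.37, θ ≈ 1.75

Gamma(k,θ) with k>1 has mode (k−1)θ, so θ = 12.9/(k−1).
Need P(X < 21.4) = 0.9 with θ tied to k this way. Start at k = 2, θ = 12.9: P(X<21.4) ≈ 0.494.
Too low — raise k to concentrate. Iterating converges to k ≈ 8.37.
Then θ = 12.9/(8.37−1) ≈ 1.75.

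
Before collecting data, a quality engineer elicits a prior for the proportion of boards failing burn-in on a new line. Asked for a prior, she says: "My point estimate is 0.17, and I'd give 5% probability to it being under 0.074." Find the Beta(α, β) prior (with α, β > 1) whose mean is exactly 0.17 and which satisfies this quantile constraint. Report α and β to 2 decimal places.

α ≈ 5.26, β ≈ 25.68

With mean 0.17 fixed, write α = 0.17s, β = 0.83s where s = α+β.
Need P(θ < 0.074) = 0.05 under Beta(0.17s, 0.83s). Normal approximation: (q−m)/√(m(1−m)/s) ≈ z_{0.05} = -1.64, so s ≈ 0.17·0.83·(-1.64)²/(0.074−0.17)² = 41.4.
At s = 41.4: P(θ<0.074) ≈ 0.026. Adjusting to match 0.05 gives s ≈ 30.94.
So α = 0.17·30.94 ≈ 5.26, β = 0.83·30.94 ≈ 25.68.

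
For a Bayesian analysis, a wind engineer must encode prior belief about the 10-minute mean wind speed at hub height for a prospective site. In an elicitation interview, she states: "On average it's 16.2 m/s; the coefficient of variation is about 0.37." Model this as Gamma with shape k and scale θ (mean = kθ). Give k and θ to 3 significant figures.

For Gamma(k, scale θ): mean = kθ, variance = kθ², so CV = 1/√k.
CV = 0.37, hence k = 1/CV² = 7.3.
Then θ = mean/k = 16.2/7.3 = 2.22.

k ≈ 7.3, θ ≈ 2.22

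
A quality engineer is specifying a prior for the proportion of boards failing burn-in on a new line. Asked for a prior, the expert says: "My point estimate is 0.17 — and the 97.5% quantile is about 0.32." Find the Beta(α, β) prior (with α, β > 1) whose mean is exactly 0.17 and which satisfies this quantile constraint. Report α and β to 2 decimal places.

α ≈ 5.15, β ≈ 25.16

With mean 0.17 fixed, write α = 0.17s, β = 0.83s where s = α+β.
Need P(θ < 0.32) = 0.975 under Beta(0.17s, 0.83s). Normal approximation: (q−m)/√(m(1−m)/s) ≈ z_{0.975} = 1.96, so s ≈ 0.17·0.83·(1.96)²/(0.32−0.17)² = 24.1.
At s = 24.1: P(θ<0.32) ≈ 0.961. Adjusting to match 0.975 gives s ≈ 30.31.
So α = 0.17·30.31 ≈ 5.15, β = 0.83·30.31 ≈ 25.16.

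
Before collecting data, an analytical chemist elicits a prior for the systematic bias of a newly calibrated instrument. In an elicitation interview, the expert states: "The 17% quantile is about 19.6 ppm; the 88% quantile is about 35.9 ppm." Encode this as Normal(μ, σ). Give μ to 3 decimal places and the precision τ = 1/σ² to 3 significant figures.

The p-quantile of Normal(μ,σ) is μ + z_p·σ, with z_{0.17} = -0.9542 and z_{0.88} = 1.175.
Eliminate σ: μ = (z₂·x₁ − z₁·x₂)/(z₂ − z₁) = (1.175·19.6 − (-0.9542)·35.9)/2.129 = 26.905.
Then σ = (x₂ − x₁)/(z₂ − z₁) = (35.9 − 19.6)/2.129 = 7.656.
Precision τ = 1/σ² = 1/7.656² = 0.0171.

μ = 26.905, τ = 0.0171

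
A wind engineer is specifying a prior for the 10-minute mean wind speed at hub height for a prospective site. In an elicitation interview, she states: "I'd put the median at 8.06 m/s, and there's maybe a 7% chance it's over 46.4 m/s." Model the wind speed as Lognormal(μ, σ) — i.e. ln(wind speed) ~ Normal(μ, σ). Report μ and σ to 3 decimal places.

If T ~ Lognormal(μ,σ) then ln T ~ Normal(μ,σ), so the p-quantile of ln T is μ + z_p·σ.
ln(8.06) = 2.087 and ln(46.4) = 3.837; z_{0.5} = 0, z_{0.93} = 1.476.
σ = (3.837 − 2.087)/(1.476 − (0)) = 1.186.
μ = 2.087 − (0)·1.186 = 2.087.

μ ≈ 2.087, σ ≈ 1.186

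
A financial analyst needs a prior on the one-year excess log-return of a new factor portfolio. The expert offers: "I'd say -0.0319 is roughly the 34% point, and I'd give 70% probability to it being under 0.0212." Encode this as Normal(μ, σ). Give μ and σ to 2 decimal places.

The p-quantile of Normal(μ,σ) is μ + z_p·σ, with z_{0.34} = -0.4125 and z_{0.7} = 0.5244.
Eliminate σ: μ = (z₂·x₁ − z₁·x₂)/(z₂ − z₁) = (0.5244·-0.0319 − (-0.4125)·0.0212)/0.9369 = -0.01.
Then σ = (x₂ − x₁)/(z₂ − z₁) = (0.0212 − -0.0319)/0.9369 = 0.06.

μ = -0.01, σ = 0.06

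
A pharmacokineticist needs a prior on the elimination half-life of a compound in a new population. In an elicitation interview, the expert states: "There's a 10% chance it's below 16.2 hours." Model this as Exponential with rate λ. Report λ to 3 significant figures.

λ ≈ 0.0065

P(T < 16.2) = 1 − e^(−λ·16.2) = 0.1, so λ = −ln(1−0.1)/16.2 = −ln(0.9)/16.2 = 0.0065.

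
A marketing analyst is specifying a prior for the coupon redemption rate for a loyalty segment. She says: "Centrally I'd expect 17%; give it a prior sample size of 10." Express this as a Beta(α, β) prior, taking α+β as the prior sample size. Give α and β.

Under the effective-sample-size interpretation, Beta(α, β) has prior mean α/(α+β) and prior sample size α+β.
So α+β = 10 and α/(α+β) = 0.17, giving α = 0.17·10 = 1.7 and β = 10 − 1.7 = 8.3.

α = 1.7, β = 8.3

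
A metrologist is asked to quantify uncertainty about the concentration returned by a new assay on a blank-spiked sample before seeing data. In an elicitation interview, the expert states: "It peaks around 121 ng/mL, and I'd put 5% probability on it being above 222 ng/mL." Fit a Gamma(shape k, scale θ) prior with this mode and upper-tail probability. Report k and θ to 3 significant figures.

Gamma(k,θ) with k>1 has mode (k−1)θ, so θ = 121/(k−1).
Need P(X < 222) = 0.95 with θ tied to k this way. Start at k = 2, θ = 121: P(X<222) ≈ 0.547.
Too low — raise k to concentrate. Iterating converges to k ≈ 8.56.
Then θ = 121/(8.56−1) ≈ 16.

k ≈ 8.56, θ ≈ 16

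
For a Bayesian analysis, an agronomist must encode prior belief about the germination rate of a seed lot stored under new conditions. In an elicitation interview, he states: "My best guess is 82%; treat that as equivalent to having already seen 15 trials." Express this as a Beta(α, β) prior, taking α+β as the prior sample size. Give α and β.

α = 12.3, β = 2.7

Under the effective-sample-size interpretation, Beta(α, β) has prior mean α/(α+β) and prior sample size α+β.
So α+β = 15 and α/(α+β) = 0.82, giving α = 0.82·15 = 12.3 and β = 15 − 12.3 = 2.7.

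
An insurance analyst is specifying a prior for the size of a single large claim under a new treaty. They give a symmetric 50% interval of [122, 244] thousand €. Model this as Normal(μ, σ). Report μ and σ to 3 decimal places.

A symmetric 50% interval runs μ ± z·σ with z = 0.6745.
Half-width = 61, so σ = 61/0.6745 = 90.439.
μ is the interval midpoint, 183.000.

μ = 183.000, σ = 90.439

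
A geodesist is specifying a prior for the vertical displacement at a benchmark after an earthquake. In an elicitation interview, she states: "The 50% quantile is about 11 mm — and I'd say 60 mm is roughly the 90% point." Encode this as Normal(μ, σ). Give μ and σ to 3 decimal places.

μ = 11.000, σ = 38.235

For Normal(μ,σ), the p-quantile is μ + z_p·σ. Here z_{0.5} = 0, z_{0.9} = 1.282.
So 11 = μ + 0σ and 60 = μ + 1.282σ.
Subtracting: σ = (60 − 11)/(1.282 − (0)) = 38.235.
Then μ = 11 − (0)·38.235 = 11.000.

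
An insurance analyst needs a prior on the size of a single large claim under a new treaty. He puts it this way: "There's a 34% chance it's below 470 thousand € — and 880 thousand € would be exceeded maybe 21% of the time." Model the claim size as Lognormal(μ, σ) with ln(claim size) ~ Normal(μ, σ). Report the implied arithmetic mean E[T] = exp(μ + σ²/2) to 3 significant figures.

E[T] ≈ 663 thousand €

If T ~ Lognormal(μ,σ) then ln T ~ Normal(μ,σ), so the p-quantile of ln T is μ + z_p·σ.
ln(470) = 6.153 and ln(880) = 6.78; z_{0.34} = -0.4125, z_{0.79} = 0.8064.
σ = (6.78 − 6.153)/(0.8064 − (-0.4125)) = 0.515.
μ = 6.153 − (-0.4125)·0.515 = 6.365.
E[T] = exp(μ + σ²/2) = exp(6.365 + 0.1324) = 663 thousand €.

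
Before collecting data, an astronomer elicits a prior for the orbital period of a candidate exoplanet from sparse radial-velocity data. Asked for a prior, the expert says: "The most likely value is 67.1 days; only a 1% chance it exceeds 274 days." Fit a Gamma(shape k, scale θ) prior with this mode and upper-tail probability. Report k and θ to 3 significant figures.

k ≈ 3.1, θ ≈ 32

Gamma(k,θ) with k>1 has mode (k−1)θ, so θ = 67.1/(k−1).
Need P(X < 274) = 0.99 with θ tied to k this way. Start at k = 2, θ = 67.1: P(X<274) ≈ 0.914.
Too low — raise k to concentrate. Iterating converges to k ≈ 3.1.
Then θ = 67.1/(3.1−1) ≈ 32.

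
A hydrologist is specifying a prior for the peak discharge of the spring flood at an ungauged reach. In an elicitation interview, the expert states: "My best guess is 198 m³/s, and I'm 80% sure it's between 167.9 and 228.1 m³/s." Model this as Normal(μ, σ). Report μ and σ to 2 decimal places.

A symmetric 80% interval runs μ ± z·σ with z = 1.282.
Half-width = 30.1, so σ = 30.1/1.282 = 23.49.
μ is the stated best guess, 198.00.

μ = 198.00, σ = 23.49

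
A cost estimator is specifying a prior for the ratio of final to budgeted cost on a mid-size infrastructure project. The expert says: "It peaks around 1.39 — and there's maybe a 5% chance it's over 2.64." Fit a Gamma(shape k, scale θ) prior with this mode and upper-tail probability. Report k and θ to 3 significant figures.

Gamma(k,θ) with k>1 has mode (k−1)θ, so θ = 1.39/(k−1).
Need P(X < 2.64) = 0.95 with θ tied to k this way. Start at k = 2, θ = 1.39: P(X<2.64) ≈ 0.566.
Too low — raise k to concentrate. Iterating converges to k ≈ 7.76.
Then θ = 1.39/(7.76−1) ≈ 0.206.

k ≈ 7.76, θ ≈ 0.206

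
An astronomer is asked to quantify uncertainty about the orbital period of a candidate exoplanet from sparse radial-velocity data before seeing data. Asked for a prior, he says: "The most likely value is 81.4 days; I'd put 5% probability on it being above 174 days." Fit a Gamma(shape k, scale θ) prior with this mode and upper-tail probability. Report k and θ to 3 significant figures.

Gamma(k,θ) with k>1 has mode (k−1)θ, so θ = 81.4/(k−1).
Need P(X < 174) = 0.95 with θ tied to k this way. Start at k = 2, θ = 81.4: P(X<174) ≈ 0.630.
Too low — raise k to concentrate. Iterating converges to k ≈ 5.78.
Then θ = 81.4/(5.78−1) ≈ 17.

k ≈ 5.78, θ ≈ 17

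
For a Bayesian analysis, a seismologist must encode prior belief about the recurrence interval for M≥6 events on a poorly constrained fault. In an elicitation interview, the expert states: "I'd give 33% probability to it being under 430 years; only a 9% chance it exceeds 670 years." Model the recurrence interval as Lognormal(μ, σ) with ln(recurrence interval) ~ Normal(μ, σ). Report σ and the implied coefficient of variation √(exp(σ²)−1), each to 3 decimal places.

σ ≈ 0.249, CV ≈ 0.253

If T ~ Lognormal(μ,σ) then ln T ~ Normal(μ,σ), so the p-quantile of ln T is μ + z_p·σ.
ln(430) = 6.064 and ln(670) = 6.507; z_{0.33} = -0.4399, z_{0.91} = 1.341.
σ = (6.507 − 6.064)/(1.341 − (-0.4399)) = 0.249.
μ = 6.064 − (-0.4399)·0.249 = 6.173.
CV = √(exp(σ²)−1) = √(exp(0.0620)−1) = 0.253.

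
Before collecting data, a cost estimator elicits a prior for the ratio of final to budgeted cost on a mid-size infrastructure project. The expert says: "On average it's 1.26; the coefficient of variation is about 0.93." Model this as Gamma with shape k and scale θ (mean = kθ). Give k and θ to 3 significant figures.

For Gamma(k, scale θ): mean = kθ, variance = kθ², so CV = 1/√k.
CV = 0.93, hence k = 1/CV² = 1.16.
Then θ = mean/k = 1.26/1.16 = 1.09.

k ≈ 1.16, θ ≈ 1.09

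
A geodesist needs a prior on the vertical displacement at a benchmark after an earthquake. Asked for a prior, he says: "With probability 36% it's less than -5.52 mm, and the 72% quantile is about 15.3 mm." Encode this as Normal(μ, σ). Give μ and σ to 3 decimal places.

μ = 2.409, σ = 22.118

For Normal(μ,σ), the p-quantile is μ + z_p·σ. Here z_{0.36} = -0.3585, z_{0.72} = 0.5828.
So -5.52 = μ − 0.3585σ and 15.3 = μ + 0.5828σ.
Subtracting: σ = (15.3 − -5.52)/(0.5828 − (-0.3585)) = 22.118.
Then μ = -5.52 − (-0.3585)·22.118 = 2.409.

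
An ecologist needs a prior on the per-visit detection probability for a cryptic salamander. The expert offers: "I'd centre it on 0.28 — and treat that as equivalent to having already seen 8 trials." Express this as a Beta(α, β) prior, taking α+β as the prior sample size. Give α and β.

Under the effective-sample-size interpretation, Beta(α, β) has prior mean α/(α+β) and prior sample size α+β.
So α+β = 8 and α/(α+β) = 0.28, giving α = 0.28·8 = 2.24 and β = 8 − 2.24 = 5.76.

α = 2.24, β = 5.76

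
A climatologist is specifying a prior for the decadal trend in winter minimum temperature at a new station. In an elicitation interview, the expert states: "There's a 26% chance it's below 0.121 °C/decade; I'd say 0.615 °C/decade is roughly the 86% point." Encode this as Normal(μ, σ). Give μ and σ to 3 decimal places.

μ = 0.305, σ = 0.287

For Normal(μ,σ), the p-quantile is μ + z_p·σ. Here z_{0.26} = -0.6433, z_{0.86} = 1.08.
So 0.121 = μ − 0.6433σ and 0.615 = μ + 1.08σ.
Subtracting: σ = (0.615 − 0.121)/(1.08 − (-0.6433)) = 0.287.
Then μ = 0.121 − (-0.6433)·0.287 = 0.305.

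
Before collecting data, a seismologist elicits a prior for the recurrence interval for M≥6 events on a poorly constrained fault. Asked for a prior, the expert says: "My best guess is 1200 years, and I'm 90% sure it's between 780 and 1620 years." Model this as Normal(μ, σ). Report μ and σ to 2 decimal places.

μ = 1200.00, σ = 255.34

A symmetric 90% interval runs μ ± z·σ with z = 1.645.
Half-width = 420, so σ = 420/1.645 = 255.34.
μ is the stated best guess, 1200.00.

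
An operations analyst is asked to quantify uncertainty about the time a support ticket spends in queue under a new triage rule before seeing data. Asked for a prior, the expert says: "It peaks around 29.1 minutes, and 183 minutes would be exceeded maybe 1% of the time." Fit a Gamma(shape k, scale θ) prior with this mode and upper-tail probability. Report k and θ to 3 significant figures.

k ≈ 2.08, θ ≈ 27

Gamma(k,θ) with k>1 has mode (k−1)θ, so θ = 29.1/(k−1).
Need P(X < 183) = 0.99 with θ tied to k this way. Start at k = 2, θ = 29.1: P(X<183) ≈ 0.986.
Too low — raise k to concentrate. Iterating converges to k ≈ 2.08.
Then θ = 29.1/(2.08−1) ≈ 27.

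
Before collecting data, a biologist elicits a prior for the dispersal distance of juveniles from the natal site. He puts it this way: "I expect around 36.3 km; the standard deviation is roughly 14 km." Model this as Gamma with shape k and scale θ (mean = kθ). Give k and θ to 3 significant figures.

k ≈ 6.72, θ ≈ 5.4

For Gamma(k, scale θ): mean = kθ, variance = kθ², so CV = 1/√k.
CV = SD/mean = 14/36.3 = 0.3857, hence k = 1/CV² = 6.72.
Then θ = mean/k = 36.3/6.72 = 5.4.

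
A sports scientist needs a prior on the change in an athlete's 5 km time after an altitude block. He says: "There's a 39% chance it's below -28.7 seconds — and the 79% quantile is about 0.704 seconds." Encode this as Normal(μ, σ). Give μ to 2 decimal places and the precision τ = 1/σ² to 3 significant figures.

μ = -21.14, τ = 0.00136

The p-quantile of Normal(μ,σ) is μ + z_p·σ, with z_{0.39} = -0.2793 and z_{0.79} = 0.8064.
Eliminate σ: μ = (z₂·x₁ − z₁·x₂)/(z₂ − z₁) = (0.8064·-28.7 − (-0.2793)·0.704)/1.086 = -21.14.
Then σ = (x₂ − x₁)/(z₂ − z₁) = (0.704 − -28.7)/1.086 = 27.08.
Precision τ = 1/σ² = 1/27.08² = 0.00136.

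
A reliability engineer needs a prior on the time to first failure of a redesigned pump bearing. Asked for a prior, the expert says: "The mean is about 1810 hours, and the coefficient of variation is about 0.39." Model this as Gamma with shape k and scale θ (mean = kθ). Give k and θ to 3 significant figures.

For Gamma(k, scale θ): mean = kθ, variance = kθ², so CV = 1/√k.
CV = 0.39, hence k = 1/CV² = 6.57.
Then θ = mean/k = 1810/6.57 = 275.

k ≈ 6.57, θ ≈ 275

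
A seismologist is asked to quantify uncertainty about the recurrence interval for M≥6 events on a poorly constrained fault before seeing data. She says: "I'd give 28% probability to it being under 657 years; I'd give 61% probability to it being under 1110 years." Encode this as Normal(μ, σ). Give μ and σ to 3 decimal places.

The p-quantile of Normal(μ,σ) is μ + z_p·σ, with z_{0.28} = -0.5828 and z_{0.61} = 0.2793.
Eliminate σ: μ = (z₂·x₁ − z₁·x₂)/(z₂ − z₁) = (0.2793·657 − (-0.5828)·1110)/0.8622 = 963.239.
Then σ = (x₂ − x₁)/(z₂ − z₁) = (1110 − 657)/0.8622 = 525.424.

μ = 963.239, σ = 525.424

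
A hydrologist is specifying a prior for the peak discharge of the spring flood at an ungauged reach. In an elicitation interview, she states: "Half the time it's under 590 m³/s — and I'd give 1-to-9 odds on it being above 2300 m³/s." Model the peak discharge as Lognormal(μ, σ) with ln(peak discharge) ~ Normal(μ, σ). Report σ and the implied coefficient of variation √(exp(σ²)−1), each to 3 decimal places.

If T ~ Lognormal(μ,σ) then ln T ~ Normal(μ,σ), so the p-quantile of ln T is μ + z_p·σ.
ln(590) = 6.38 and ln(2300) = 7.741; z_{0.5} = 0, z_{0.9} = 1.282.
σ = (7.741 − 6.38)/(1.282 − (0)) = 1.062.
μ = 6.38 − (0)·1.062 = 6.380.
CV = √(exp(σ²)−1) = √(exp(1.1271)−1) = 1.445.

σ ≈ 1.062, CV ≈ 1.445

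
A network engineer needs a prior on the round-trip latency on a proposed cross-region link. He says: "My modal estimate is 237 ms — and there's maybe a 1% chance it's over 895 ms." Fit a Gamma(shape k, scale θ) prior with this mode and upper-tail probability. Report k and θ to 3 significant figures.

k ≈ 3.4, θ ≈ 98.6

Gamma(k,θ) with k>1 has mode (k−1)θ, so θ = 237/(k−1).
Need P(X < 895) = 0.99 with θ tied to k this way. Start at k = 2, θ = 237: P(X<895) ≈ 0.891.
Too low — raise k to concentrate. Iterating converges to k ≈ 3.4.
Then θ = 237/(3.4−1) ≈ 98.6.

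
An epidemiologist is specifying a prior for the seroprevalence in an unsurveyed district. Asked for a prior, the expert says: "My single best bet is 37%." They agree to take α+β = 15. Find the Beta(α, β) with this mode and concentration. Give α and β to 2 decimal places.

α = 5.81, β = 9.19

For α,β > 1 the Beta mode is (α−1)/(α+β−2). With α+β = 15, the mode is (α−1)/13.
Set (α−1)/13 = 0.37 → α = 1 + 0.37·13 = 5.81.
β = 15 − α = 9.19.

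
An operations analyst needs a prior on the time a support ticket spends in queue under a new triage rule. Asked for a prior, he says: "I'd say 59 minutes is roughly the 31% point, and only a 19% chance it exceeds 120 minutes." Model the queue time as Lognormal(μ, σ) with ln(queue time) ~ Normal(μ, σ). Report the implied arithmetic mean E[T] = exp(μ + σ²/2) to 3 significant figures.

If T ~ Lognormal(μ,σ) then ln T ~ Normal(μ,σ), so the p-quantile of ln T is μ + z_p·σ.
ln(59) = 4.078 and ln(120) = 4.787; z_{0.31} = -0.4959, z_{0.81} = 0.8779.
σ = (4.787 − 4.078)/(0.8779 − (-0.4959)) = 0.517.
μ = 4.078 − (-0.4959)·0.517 = 4.334.
E[T] = exp(μ + σ²/2) = exp(4.334 + 0.1335) = 87.1 minutes.

E[T] ≈ 87.1 minutes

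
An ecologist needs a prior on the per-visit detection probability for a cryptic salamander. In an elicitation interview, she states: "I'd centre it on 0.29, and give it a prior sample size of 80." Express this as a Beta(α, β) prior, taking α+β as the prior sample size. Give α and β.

α = 23.2, β = 56.8

Under the effective-sample-size interpretation, Beta(α, β) has prior mean α/(α+β) and prior sample size α+β.
So α+β = 80 and α/(α+β) = 0.29, giving α = 0.29·80 = 23.2 and β = 80 − 23.2 = 56.8.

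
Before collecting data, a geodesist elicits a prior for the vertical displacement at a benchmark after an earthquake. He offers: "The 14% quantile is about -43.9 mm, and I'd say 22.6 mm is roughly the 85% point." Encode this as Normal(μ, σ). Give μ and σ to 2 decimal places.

For Normal(μ,σ), the p-quantile is μ + z_p·σ. Here z_{0.14} = -1.08, z_{0.85} = 1.036.
So -43.9 = μ − 1.08σ and 22.6 = μ + 1.036σ.
Subtracting: σ = (22.6 − -43.9)/(1.036 − (-1.08)) = 31.42.
Then μ = -43.9 − (-1.08)·31.42 = -9.96.

μ = -9.96, σ = 31.42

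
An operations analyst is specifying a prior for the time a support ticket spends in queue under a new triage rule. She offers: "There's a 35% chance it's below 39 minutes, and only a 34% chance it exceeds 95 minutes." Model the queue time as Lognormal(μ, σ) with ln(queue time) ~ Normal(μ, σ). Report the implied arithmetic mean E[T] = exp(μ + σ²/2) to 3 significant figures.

E[T] ≈ 112 minutes

If T ~ Lognormal(μ,σ) then ln T ~ Normal(μ,σ), so the p-quantile of ln T is μ + z_p·σ.
ln(39) = 3.664 and ln(95) = 4.554; z_{0.35} = -0.3853, z_{0.66} = 0.4125.
σ = (4.554 − 3.664)/(0.4125 − (-0.3853)) = 1.116.
μ = 3.664 − (-0.3853)·1.116 = 4.094.
E[T] = exp(μ + σ²/2) = exp(4.094 + 0.6227) = 112 minutes.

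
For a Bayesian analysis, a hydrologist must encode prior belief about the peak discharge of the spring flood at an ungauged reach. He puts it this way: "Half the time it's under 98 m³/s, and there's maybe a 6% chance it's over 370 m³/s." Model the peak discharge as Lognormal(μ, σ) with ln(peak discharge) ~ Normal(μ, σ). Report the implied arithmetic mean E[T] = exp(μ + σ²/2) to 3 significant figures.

E[T] ≈ 141 m³/s

If T ~ Lognormal(μ,σ) then ln T ~ Normal(μ,σ), so the p-quantile of ln T is μ + z_p·σ.
ln(98) = 4.585 and ln(370) = 5.914; z_{0.5} = 0, z_{0.94} = 1.555.
σ = (5.914 − 4.585)/(1.555 − (0)) = 0.854.
μ = 4.585 − (0)·0.854 = 4.585.
E[T] = exp(μ + σ²/2) = exp(4.585 + 0.3651) = 141 m³/s.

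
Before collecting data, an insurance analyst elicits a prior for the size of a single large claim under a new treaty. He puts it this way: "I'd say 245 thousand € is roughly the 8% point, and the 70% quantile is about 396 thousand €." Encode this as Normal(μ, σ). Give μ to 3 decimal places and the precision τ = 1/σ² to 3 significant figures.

For Normal(μ,σ), the p-quantile is μ + z_p·σ. Here z_{0.08} = -1.405, z_{0.7} = 0.5244.
So 245 = μ − 1.405σ and 396 = μ + 0.5244σ.
Subtracting: σ = (396 − 245)/(0.5244 − (-1.405)) = 78.260.
Then μ = 245 − (-1.405)·78.260 = 354.961.
Precision τ = 1/σ² = 1/78.26² = 0.000163.

μ = 354.961, τ = 0.000163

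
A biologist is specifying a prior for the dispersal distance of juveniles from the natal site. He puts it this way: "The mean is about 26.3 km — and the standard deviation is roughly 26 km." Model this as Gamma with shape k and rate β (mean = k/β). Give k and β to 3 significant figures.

k ≈ 1.02, β ≈ 0.0389

For Gamma(k, rate β): mean = k/β, variance = k/β², so CV = 1/√k.
CV = SD/mean = 26/26.3 = 0.9886, hence k = 1/CV² = 1.02.
Then β = k/mean = 1.02/26.3 = 0.0389.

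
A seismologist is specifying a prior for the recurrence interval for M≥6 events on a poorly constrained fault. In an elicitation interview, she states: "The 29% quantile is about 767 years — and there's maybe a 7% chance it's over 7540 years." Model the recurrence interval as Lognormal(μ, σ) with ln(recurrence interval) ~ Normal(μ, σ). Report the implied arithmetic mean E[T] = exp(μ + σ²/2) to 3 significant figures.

If T ~ Lognormal(μ,σ) then ln T ~ Normal(μ,σ), so the p-quantile of ln T is μ + z_p·σ.
ln(767) = 6.642 and ln(7540) = 8.928; z_{0.29} = -0.5534, z_{0.93} = 1.476.
σ = (8.928 − 6.642)/(1.476 − (-0.5534)) = 1.126.
μ = 6.642 − (-0.5534)·1.126 = 7.266.
E[T] = exp(μ + σ²/2) = exp(7.266 + 0.6343) = 2700 years.

E[T] ≈ 2700 years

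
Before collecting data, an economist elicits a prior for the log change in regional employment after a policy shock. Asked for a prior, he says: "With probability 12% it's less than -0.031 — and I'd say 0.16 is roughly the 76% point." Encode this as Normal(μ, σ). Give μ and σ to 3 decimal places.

μ = 0.088, σ = 0.102

The p-quantile of Normal(μ,σ) is μ + z_p·σ, with z_{0.12} = -1.175 and z_{0.76} = 0.7063.
Eliminate σ: μ = (z₂·x₁ − z₁·x₂)/(z₂ − z₁) = (0.7063·-0.031 − (-1.175)·0.16)/1.881 = 0.088.
Then σ = (x₂ − x₁)/(z₂ − z₁) = (0.16 − -0.031)/1.881 = 0.102.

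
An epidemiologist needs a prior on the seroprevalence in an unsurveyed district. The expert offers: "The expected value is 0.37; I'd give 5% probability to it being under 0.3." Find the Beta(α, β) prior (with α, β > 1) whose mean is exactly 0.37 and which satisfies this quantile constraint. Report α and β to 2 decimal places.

α ≈ 45.68, β ≈ 77.78

With mean 0.37 fixed, write α = 0.37s, β = 0.63s where s = α+β.
Need P(θ < 0.3) = 0.05 under Beta(0.37s, 0.63s). Normal approximation: (q−m)/√(m(1−m)/s) ≈ z_{0.05} = -1.64, so s ≈ 0.37·0.63·(-1.64)²/(0.3−0.37)² = 128.7.
At s = 128.7: P(θ<0.3) ≈ 0.046. Adjusting to match 0.05 gives s ≈ 123.47.
So α = 0.37·123.47 ≈ 45.68, β = 0.63·123.47 ≈ 77.78.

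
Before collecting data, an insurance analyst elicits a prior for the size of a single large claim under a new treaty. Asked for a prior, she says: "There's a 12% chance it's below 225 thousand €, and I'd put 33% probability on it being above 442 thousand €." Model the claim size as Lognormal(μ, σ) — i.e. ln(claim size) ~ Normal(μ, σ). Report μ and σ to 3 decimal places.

If T ~ Lognormal(μ,σ) then ln T ~ Normal(μ,σ), so the p-quantile of ln T is μ + z_p·σ.
ln(225) = 5.416 and ln(442) = 6.091; z_{0.12} = -1.175, z_{0.67} = 0.4399.
σ = (6.091 − 5.416)/(0.4399 − (-1.175)) = 0.418.
μ = 5.416 − (-1.175)·0.418 = 5.907.

μ ≈ 5.907, σ ≈ 0.418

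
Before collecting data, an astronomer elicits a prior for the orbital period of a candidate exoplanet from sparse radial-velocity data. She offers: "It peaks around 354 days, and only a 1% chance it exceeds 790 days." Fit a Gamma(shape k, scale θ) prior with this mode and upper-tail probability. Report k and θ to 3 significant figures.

Gamma(k,θ) with k>1 has mode (k−1)θ, so θ = 354/(k−1).
Need P(X < 790) = 0.99 with θ tied to k this way. Start at k = 2, θ = 354: P(X<790) ≈ 0.653.
Too low — raise k to concentrate. Iterating converges to k ≈ 8.46.
Then θ = 354/(8.46−1) ≈ 47.5.

k ≈ 8.46, θ ≈ 47.5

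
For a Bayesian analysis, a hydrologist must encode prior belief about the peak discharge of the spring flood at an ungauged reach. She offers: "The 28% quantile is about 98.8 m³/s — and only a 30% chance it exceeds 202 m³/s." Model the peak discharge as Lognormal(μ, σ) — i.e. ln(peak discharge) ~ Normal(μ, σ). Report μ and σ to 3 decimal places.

μ ≈ 4.970, σ ≈ 0.646

If T ~ Lognormal(μ,σ) then ln T ~ Normal(μ,σ), so the p-quantile of ln T is μ + z_p·σ.
ln(98.8) = 4.593 and ln(202) = 5.308; z_{0.28} = -0.5828, z_{0.7} = 0.5244.
σ = (5.308 − 4.593)/(0.5244 − (-0.5828)) = 0.646.
μ = 4.593 − (-0.5828)·0.646 = 4.970.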